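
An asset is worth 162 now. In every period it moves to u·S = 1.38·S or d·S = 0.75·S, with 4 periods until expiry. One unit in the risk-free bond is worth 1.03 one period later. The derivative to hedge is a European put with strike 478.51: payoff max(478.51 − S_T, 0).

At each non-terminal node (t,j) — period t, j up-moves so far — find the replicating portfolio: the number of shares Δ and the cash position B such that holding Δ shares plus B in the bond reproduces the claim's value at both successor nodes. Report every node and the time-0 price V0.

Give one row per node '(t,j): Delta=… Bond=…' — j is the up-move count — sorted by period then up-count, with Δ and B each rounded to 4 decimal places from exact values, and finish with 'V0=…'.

(0,0): Delta=-0.9142 Bond=415.0263
(1,0): Delta=-1.0000 Bond=437.9044
(1,1): Delta=-0.8559 Bond=414.4429
(2,0): Delta=-1.0000 Bond=451.0416
(2,1): Delta=-1.0000 Bond=451.0416
(2,2): Delta=-0.7580 Bond=396.6694
(3,0): Delta=-1.0000 Bond=464.5728
(3,1): Delta=-1.0000 Bond=464.5728
(3,2): Delta=-1.0000 Bond=464.5728
(3,3): Delta=-0.5935 Bond=338.5652
V0=266.9294

Since d<R<u, set p* = (R−d)/(u−d) = 0.4444; price each node as the discounted p*-expectation of its children.
Terminal payoffs: V(4,0)=427.2522, V(4,1)=384.1956, V(4,2)=304.9715, V(4,3)=159.1993, V(4,4)=0.0000
  t=3,j=0: stock 68.3438 → up 94.3144 (V=384.1956), down 51.2578 (V=427.2522). Price 396.2291; hedge Δ=-1.0000, bond B=464.5728.
  t=3,j=1: stock 125.7525 → up 173.5384 (V=304.9715), down 94.3144 (V=384.1956). Price 338.8203; hedge Δ=-1.0000, bond B=464.5728.
  t=3,j=2: stock 231.3846 → up 319.3107 (V=159.1993), down 173.5384 (V=304.9715). Price 233.1882; hedge Δ=-1.0000, bond B=464.5728.
  t=3,j=3: stock 425.7477 → up 587.5318 (V=0.0000), down 319.3107 (V=159.1993). Price 85.8680; hedge Δ=-0.5935, bond B=338.5652.
  t=2,j=0: stock 91.1250 → up 125.7525 (V=338.8203), down 68.3438 (V=396.2291). Price 359.9166; hedge Δ=-1.0000, bond B=451.0416.
  t=2,j=1: stock 167.6700 → up 231.3846 (V=233.1882), down 125.7525 (V=338.8203). Price 283.3716; hedge Δ=-1.0000, bond B=451.0416.
  t=2,j=2: stock 308.5128 → up 425.7477 (V=85.8680), down 231.3846 (V=233.1882). Price 162.8277; hedge Δ=-0.7580, bond B=396.6694.
  t=1,j=0: stock 121.5000 → up 167.6700 (V=283.3716), down 91.1250 (V=359.9166). Price 316.4044; hedge Δ=-1.0000, bond B=437.9044.
  t=1,j=1: stock 223.5600 → up 308.5128 (V=162.8277), down 167.6700 (V=283.3716). Price 223.1034; hedge Δ=-0.8559, bond B=414.4429.
  t=0,j=0: stock 162.0000 → up 223.5600 (V=223.1034), down 121.5000 (V=316.4044). Price 266.9294; hedge Δ=-0.9142, bond B=415.0263.
Each (Δ,B) replicates both successor values, so the strategy is self-financing and V0 is arbitrage-free.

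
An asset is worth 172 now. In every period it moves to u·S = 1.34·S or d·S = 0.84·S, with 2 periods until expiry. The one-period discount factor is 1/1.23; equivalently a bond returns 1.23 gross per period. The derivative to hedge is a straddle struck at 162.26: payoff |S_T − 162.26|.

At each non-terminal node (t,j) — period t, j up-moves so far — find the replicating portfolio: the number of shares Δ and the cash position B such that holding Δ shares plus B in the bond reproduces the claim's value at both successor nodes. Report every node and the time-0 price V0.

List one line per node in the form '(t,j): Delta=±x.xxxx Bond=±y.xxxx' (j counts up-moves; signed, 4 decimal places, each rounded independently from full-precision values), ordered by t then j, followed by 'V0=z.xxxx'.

Since d<R<u, set p* = (R−d)/(u−d) = 0.7800; price each node as the discounted p*-expectation of its children.
At expiry t=2: V(2,0)=40.8968, V(2,1)=31.3432, V(2,2)=146.5832
Node (1,0) S=144.4800: V=(p*·31.3432+(1−p*)·40.8968)/1.23=27.1911; Δ=(31.3432−40.8968)/(193.6032−121.3632)=-0.1322; B=V−Δ·S=46.2983
Node (1,1) S=230.4800: V=(p*·146.5832+(1−p*)·31.3432)/1.23=98.5613; Δ=(146.5832−31.3432)/(308.8432−193.6032)=1.0000; B=V−Δ·S=-131.9187
Node (0,0) S=172.0000: V=(p*·98.5613+(1−p*)·27.1911)/1.23=67.3657; Δ=(98.5613−27.1911)/(230.4800−144.4800)=0.8299; B=V−Δ·S=-75.3748
Check: Δ(0,0)·S0 + B(0,0) = 67.3657 = V0.

(0,0): Delta=0.8299 Bond=-75.3748
(1,0): Delta=-0.1322 Bond=46.2983
(1,1): Delta=1.0000 Bond=-131.9187
V0=67.3657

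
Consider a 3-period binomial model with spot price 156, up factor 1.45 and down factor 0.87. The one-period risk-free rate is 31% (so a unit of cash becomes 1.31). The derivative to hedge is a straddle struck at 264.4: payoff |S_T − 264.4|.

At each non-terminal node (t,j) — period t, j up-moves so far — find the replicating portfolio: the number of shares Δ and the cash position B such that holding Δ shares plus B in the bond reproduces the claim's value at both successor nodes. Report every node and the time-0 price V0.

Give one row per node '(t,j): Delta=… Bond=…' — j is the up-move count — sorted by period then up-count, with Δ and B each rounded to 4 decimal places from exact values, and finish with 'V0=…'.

(0,0): Delta=0.5090 Bond=-27.9999
(1,0): Delta=-0.6917 Bond=126.2850
(1,1): Delta=0.7382 Bond=-88.5323
(2,0): Delta=-1.0000 Bond=201.8321
(2,1): Delta=-0.6329 Bond=153.8520
(2,2): Delta=1.0000 Bond=-201.8321
V0=51.4052

No-arbitrage ⇒ martingale measure with p* = (R−d)/(u−d) = 0.7586.
Payoff layer (t=3): V(3,0)=161.6735, V(3,1)=93.1892, V(3,2)=20.9513, V(3,3)=211.1855
Node (2,0) S=118.0764: V=(p*·93.1892+(1−p*)·161.6735)/1.31=83.7557; Δ=(93.1892−161.6735)/(171.2108−102.7265)=-1.0000; B=V−Δ·S=201.8321
Node (2,1) S=196.7940: V=(p*·20.9513+(1−p*)·93.1892)/1.31=29.3038; Δ=(20.9513−93.1892)/(285.3513−171.2108)=-0.6329; B=V−Δ·S=153.8520
Node (2,2) S=327.9900: V=(p*·211.1855+(1−p*)·20.9513)/1.31=126.1579; Δ=(211.1855−20.9513)/(475.5855−285.3513)=1.0000; B=V−Δ·S=-201.8321
Node (1,0) S=135.7200: V=(p*·29.3038+(1−p*)·83.7557)/1.31=32.4026; Δ=(29.3038−83.7557)/(196.7940−118.0764)=-0.6917; B=V−Δ·S=126.2850
Node (1,1) S=226.2000: V=(p*·126.1579+(1−p*)·29.3038)/1.31=78.4575; Δ=(126.1579−29.3038)/(327.9900−196.7940)=0.7382; B=V−Δ·S=-88.5323
Node (0,0) S=156.0000: V=(p*·78.4575+(1−p*)·32.4026)/1.31=51.4052; Δ=(78.4575−32.4026)/(226.2000−135.7200)=0.5090; B=V−Δ·S=-27.9999
Each (Δ,B) replicates both successor values, so the strategy is self-financing and V0 is arbitrage-free.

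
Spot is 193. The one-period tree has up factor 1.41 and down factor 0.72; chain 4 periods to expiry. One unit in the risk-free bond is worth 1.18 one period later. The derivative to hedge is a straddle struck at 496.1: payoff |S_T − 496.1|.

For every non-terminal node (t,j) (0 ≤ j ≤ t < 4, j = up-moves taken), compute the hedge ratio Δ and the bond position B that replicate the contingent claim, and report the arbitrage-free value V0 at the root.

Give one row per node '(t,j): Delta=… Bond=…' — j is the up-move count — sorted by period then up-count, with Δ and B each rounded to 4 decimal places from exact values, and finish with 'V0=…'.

(0,0): Delta=-0.2776 Bond=170.8081
(1,0): Delta=-1.0000 Bond=301.9418
(1,1): Delta=-0.0931 Bond=151.3595
(2,0): Delta=-1.0000 Bond=356.2913
(2,1): Delta=-1.0000 Bond=356.2913
(2,2): Delta=0.1384 Bond=89.7607
(3,0): Delta=-1.0000 Bond=420.4237
(3,1): Delta=-1.0000 Bond=420.4237
(3,2): Delta=-1.0000 Bond=420.4237
(3,3): Delta=0.4291 Bond=-51.3355
V0=117.2362

The replicating-portfolio and risk-neutral prices coincide; use p* = (1.18−0.72)/(1.41−0.72) = 0.6667 for the latter.
Terminal values V(4,·): V(4,0)=444.2335, V(4,1)=394.5280, V(4,2)=297.1882, V(4,3)=106.5644, V(4,4)=266.7405
Node (3,0) S=72.0369: V=(p*·394.5280+(1−p*)·444.2335)/1.18=348.3869; Δ=(394.5280−444.2335)/(101.5720−51.8665)=-1.0000; B=V−Δ·S=420.4237
Node (3,1) S=141.0722: V=(p*·297.1882+(1−p*)·394.5280)/1.18=279.3515; Δ=(297.1882−394.5280)/(198.9118−101.5720)=-1.0000; B=V−Δ·S=420.4237
Node (3,2) S=276.2664: V=(p*·106.5644+(1−p*)·297.1882)/1.18=144.1574; Δ=(106.5644−297.1882)/(389.5356−198.9118)=-1.0000; B=V−Δ·S=420.4237
Node (3,3) S=541.0217: V=(p*·266.7405+(1−p*)·106.5644)/1.18=180.8038; Δ=(266.7405−106.5644)/(762.8405−389.5356)=0.4291; B=V−Δ·S=-51.3355
Node (2,0) S=100.0512: V=(p*·279.3515+(1−p*)·348.3869)/1.18=256.2401; Δ=(279.3515−348.3869)/(141.0722−72.0369)=-1.0000; B=V−Δ·S=356.2913
Node (2,1) S=195.9336: V=(p*·144.1574+(1−p*)·279.3515)/1.18=160.3577; Δ=(144.1574−279.3515)/(276.2664−141.0722)=-1.0000; B=V−Δ·S=356.2913
Node (2,2) S=383.7033: V=(p*·180.8038+(1−p*)·144.1574)/1.18=142.8715; Δ=(180.8038−144.1574)/(541.0217−276.2664)=0.1384; B=V−Δ·S=89.7607
Node (1,0) S=138.9600: V=(p*·160.3577+(1−p*)·256.2401)/1.18=162.9818; Δ=(160.3577−256.2401)/(195.9336−100.0512)=-1.0000; B=V−Δ·S=301.9418
Node (1,1) S=272.1300: V=(p*·142.8715+(1−p*)·160.3577)/1.18=126.0171; Δ=(142.8715−160.3577)/(383.7033−195.9336)=-0.0931; B=V−Δ·S=151.3595
Node (0,0) S=193.0000: V=(p*·126.0171+(1−p*)·162.9818)/1.18=117.2362; Δ=(126.0171−162.9818)/(272.1300−138.9600)=-0.2776; B=V−Δ·S=170.8081
Root portfolio cost Δ·193+B reproduces V0=117.2362.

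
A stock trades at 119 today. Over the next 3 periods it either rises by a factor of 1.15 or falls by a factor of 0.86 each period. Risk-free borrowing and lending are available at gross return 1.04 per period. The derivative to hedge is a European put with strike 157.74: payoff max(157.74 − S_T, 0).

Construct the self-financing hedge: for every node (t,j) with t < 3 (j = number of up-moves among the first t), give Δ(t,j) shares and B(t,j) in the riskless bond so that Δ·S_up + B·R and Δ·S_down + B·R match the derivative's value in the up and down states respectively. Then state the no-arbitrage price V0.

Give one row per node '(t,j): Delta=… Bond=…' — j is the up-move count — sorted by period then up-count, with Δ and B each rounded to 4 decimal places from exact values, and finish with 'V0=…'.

Since d<R<u, set p* = (R−d)/(u−d) = 0.6207; price each node as the discounted p*-expectation of its children.
At expiry t=3: V(3,0)=82.0493, V(3,1)=56.5257, V(3,2)=22.3954, V(3,3)=0.0000
  t=2,j=0: stock 88.0124 → up 101.2143 (V=56.5257), down 75.6907 (V=82.0493). Price 63.6607; hedge Δ=-1.0000, bond B=151.6731.
  t=2,j=1: stock 117.6910 → up 135.3446 (V=22.3954), down 101.2143 (V=56.5257). Price 33.9821; hedge Δ=-1.0000, bond B=151.6731.
  t=2,j=2: stock 157.3775 → up 180.9841 (V=0.0000), down 135.3446 (V=22.3954). Price 8.1681; hedge Δ=-0.4907, bond B=85.3934.
  t=1,j=0: stock 102.3400 → up 117.6910 (V=33.9821), down 88.0124 (V=63.6607). Price 43.4995; hedge Δ=-1.0000, bond B=145.8395.
  t=1,j=1: stock 136.8500 → up 157.3775 (V=8.1681), down 117.6910 (V=33.9821). Price 17.2688; hedge Δ=-0.6504, bond B=106.2827.
  t=0,j=0: stock 119.0000 → up 136.8500 (V=17.2688), down 102.3400 (V=43.4995). Price 26.1715; hedge Δ=-0.7601, bond B=116.6221.
Each (Δ,B) replicates both successor values, so the strategy is self-financing and V0 is arbitrage-free.

(0,0): Delta=-0.7601 Bond=116.6221
(1,0): Delta=-1.0000 Bond=145.8395
(1,1): Delta=-0.6504 Bond=106.2827
(2,0): Delta=-1.0000 Bond=151.6731
(2,1): Delta=-1.0000 Bond=151.6731
(2,2): Delta=-0.4907 Bond=85.3934
V0=26.1715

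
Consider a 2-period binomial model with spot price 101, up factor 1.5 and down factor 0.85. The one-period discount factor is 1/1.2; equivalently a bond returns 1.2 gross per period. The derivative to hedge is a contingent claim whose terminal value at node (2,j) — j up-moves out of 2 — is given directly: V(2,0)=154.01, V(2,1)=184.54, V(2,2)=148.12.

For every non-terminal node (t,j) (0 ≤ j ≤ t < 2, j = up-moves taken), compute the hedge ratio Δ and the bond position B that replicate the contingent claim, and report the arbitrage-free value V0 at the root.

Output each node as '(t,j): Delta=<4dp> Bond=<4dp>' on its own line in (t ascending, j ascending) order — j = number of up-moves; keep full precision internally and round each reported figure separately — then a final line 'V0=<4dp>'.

Under the risk-neutral measure, an up-move has probability p* = (R−d)/(u−d) = 0.5385 and values discount at R = 1.2.
At expiry t=2: V(2,0)=154.0100, V(2,1)=184.5400, V(2,2)=148.1200
Node (1,0) S=85.8500: V=(p*·184.5400+(1−p*)·154.0100)/1.2=142.0410; Δ=(184.5400−154.0100)/(128.7750−72.9725)=0.5471; B=V−Δ·S=95.0718
Node (1,1) S=151.5000: V=(p*·148.1200+(1−p*)·184.5400)/1.2=137.4410; Δ=(148.1200−184.5400)/(227.2500−128.7750)=-0.3698; B=V−Δ·S=193.4718
Node (0,0) S=101.0000: V=(p*·137.4410+(1−p*)·142.0410)/1.2=116.3034; Δ=(137.4410−142.0410)/(151.5000−85.8500)=-0.0701; B=V−Δ·S=123.3803
The time-0 hedge costs 116.3034, which is the no-arbitrage price.

(0,0): Delta=-0.0701 Bond=123.3803
(1,0): Delta=0.5471 Bond=95.0718
(1,1): Delta=-0.3698 Bond=193.4718
V0=116.3034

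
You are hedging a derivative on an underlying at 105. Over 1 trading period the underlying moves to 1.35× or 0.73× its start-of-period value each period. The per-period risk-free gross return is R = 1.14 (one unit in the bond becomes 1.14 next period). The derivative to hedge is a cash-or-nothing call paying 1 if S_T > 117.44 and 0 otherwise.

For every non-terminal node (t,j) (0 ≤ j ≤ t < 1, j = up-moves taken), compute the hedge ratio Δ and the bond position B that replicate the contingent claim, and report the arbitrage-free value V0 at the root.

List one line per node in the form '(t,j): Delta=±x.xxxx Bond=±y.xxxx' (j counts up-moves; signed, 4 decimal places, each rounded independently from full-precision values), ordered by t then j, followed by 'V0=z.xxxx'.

(0,0): Delta=0.0154 Bond=-1.0328
V0=0.5801

The replicating-portfolio and risk-neutral prices coincide; use p* = (1.14−0.73)/(1.35−0.73) = 0.6613 for the latter.
At expiry t=1: V(1,0)=0.0000, V(1,1)=1.0000
Node (0,0) S=105.0000: V=(p*·1.0000+(1−p*)·0.0000)/1.14=0.5801; Δ=(1.0000−0.0000)/(141.7500−76.6500)=0.0154; B=V−Δ·S=-1.0328
Root portfolio cost Δ·105+B reproduces V0=0.5801.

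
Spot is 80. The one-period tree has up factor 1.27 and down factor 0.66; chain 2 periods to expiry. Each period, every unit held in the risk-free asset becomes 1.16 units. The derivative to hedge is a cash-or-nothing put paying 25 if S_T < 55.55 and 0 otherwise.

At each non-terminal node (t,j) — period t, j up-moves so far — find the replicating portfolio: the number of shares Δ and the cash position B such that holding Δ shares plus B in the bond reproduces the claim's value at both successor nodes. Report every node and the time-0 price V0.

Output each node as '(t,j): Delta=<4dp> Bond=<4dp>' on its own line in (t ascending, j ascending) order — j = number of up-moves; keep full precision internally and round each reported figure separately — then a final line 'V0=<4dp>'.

Since d<R<u, set p* = (R−d)/(u−d) = 0.8197; price each node as the discounted p*-expectation of its children.
Terminal values V(2,·): V(2,0)=25.0000, V(2,1)=0.0000, V(2,2)=0.0000
(1,0): S=52.8000. Δ = (V_up−V_dn)/(S_up−S_dn) = (0.0000−25.0000)/(67.0560−34.8480) = -0.7762. V = [p*·0.0000 + (1−p*)·25.0000]/1.16 = 3.8864. B = V − Δ·S = 44.8700.
(1,1): S=101.6000. Δ = (V_up−V_dn)/(S_up−S_dn) = (0.0000−0.0000)/(129.0320−67.0560) = 0.0000. V = [p*·0.0000 + (1−p*)·0.0000]/1.16 = 0.0000. B = V − Δ·S = 0.0000.
(0,0): S=80.0000. Δ = (V_up−V_dn)/(S_up−S_dn) = (0.0000−3.8864)/(101.6000−52.8000) = -0.0796. V = [p*·0.0000 + (1−p*)·3.8864]/1.16 = 0.6042. B = V − Δ·S = 6.9753.
The time-0 hedge costs 0.6042, which is the no-arbitrage price.

(0,0): Delta=-0.0796 Bond=6.9753
(1,0): Delta=-0.7762 Bond=44.8700
(1,1): Delta=0.0000 Bond=0.0000
V0=0.6042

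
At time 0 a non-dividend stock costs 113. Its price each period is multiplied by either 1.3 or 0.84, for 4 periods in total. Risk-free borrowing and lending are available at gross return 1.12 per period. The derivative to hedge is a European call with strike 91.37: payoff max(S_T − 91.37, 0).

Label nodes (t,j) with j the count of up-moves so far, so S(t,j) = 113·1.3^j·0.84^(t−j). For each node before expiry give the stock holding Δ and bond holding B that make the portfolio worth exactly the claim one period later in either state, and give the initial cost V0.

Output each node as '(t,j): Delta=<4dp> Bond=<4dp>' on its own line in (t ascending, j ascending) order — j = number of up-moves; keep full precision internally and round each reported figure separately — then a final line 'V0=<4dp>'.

(0,0): Delta=0.9583 Bond=-52.4278
(1,0): Delta=0.8765 Bond=-50.9550
(1,1): Delta=0.9922 Bond=-63.7104
(2,0): Delta=0.6428 Bond=-38.4379
(2,1): Delta=0.9735 Bond=-69.0472
(2,2): Delta=1.0000 Bond=-72.8396
(3,0): Delta=0.0000 Bond=0.0000
(3,1): Delta=0.9098 Bond=-70.7257
(3,2): Delta=1.0000 Bond=-81.5804
(3,3): Delta=1.0000 Bond=-81.5804
V0=55.8547

Since d<R<u, set p* = (R−d)/(u−d) = 0.6087; price each node as the discounted p*-expectation of its children.
At expiry t=4: V(4,0)=0.0000, V(4,1)=0.0000, V(4,2)=43.3784, V(4,3)=117.1692, V(4,4)=231.3693
(3,0): S=66.9756. Δ = (V_up−V_dn)/(S_up−S_dn) = (0.0000−0.0000)/(87.0682−56.2595) = 0.0000. V = [p*·0.0000 + (1−p*)·0.0000]/1.12 = 0.0000. B = V − Δ·S = 0.0000.
(3,1): S=103.6526. Δ = (V_up−V_dn)/(S_up−S_dn) = (43.3784−0.0000)/(134.7484−87.0682) = 0.9098. V = [p*·43.3784 + (1−p*)·0.0000]/1.12 = 23.5752. B = V − Δ·S = -70.7257.
(3,2): S=160.4148. Δ = (V_up−V_dn)/(S_up−S_dn) = (117.1692−43.3784)/(208.5392−134.7484) = 1.0000. V = [p*·117.1692 + (1−p*)·43.3784]/1.12 = 78.8344. B = V − Δ·S = -81.5804.
(3,3): S=248.2610. Δ = (V_up−V_dn)/(S_up−S_dn) = (231.3693−117.1692)/(322.7393−208.5392) = 1.0000. V = [p*·231.3693 + (1−p*)·117.1692]/1.12 = 166.6806. B = V − Δ·S = -81.5804.
(2,0): S=79.7328. Δ = (V_up−V_dn)/(S_up−S_dn) = (23.5752−0.0000)/(103.6526−66.9756) = 0.6428. V = [p*·23.5752 + (1−p*)·0.0000]/1.12 = 12.8126. B = V − Δ·S = -38.4379.
(2,1): S=123.3960. Δ = (V_up−V_dn)/(S_up−S_dn) = (78.8344−23.5752)/(160.4148−103.6526) = 0.9735. V = [p*·78.8344 + (1−p*)·23.5752]/1.12 = 51.0815. B = V − Δ·S = -69.0472.
(2,2): S=190.9700. Δ = (V_up−V_dn)/(S_up−S_dn) = (166.6806−78.8344)/(248.2610−160.4148) = 1.0000. V = [p*·166.6806 + (1−p*)·78.8344]/1.12 = 118.1304. B = V − Δ·S = -72.8396.
(1,0): S=94.9200. Δ = (V_up−V_dn)/(S_up−S_dn) = (51.0815−12.8126)/(123.3960−79.7328) = 0.8765. V = [p*·51.0815 + (1−p*)·12.8126]/1.12 = 32.2381. B = V − Δ·S = -50.9550.
(1,1): S=146.9000. Δ = (V_up−V_dn)/(S_up−S_dn) = (118.1304−51.0815)/(190.9700−123.3960) = 0.9922. V = [p*·118.1304 + (1−p*)·51.0815]/1.12 = 82.0481. B = V − Δ·S = -63.7104.
(0,0): S=113.0000. Δ = (V_up−V_dn)/(S_up−S_dn) = (82.0481−32.2381)/(146.9000−94.9200) = 0.9583. V = [p*·82.0481 + (1−p*)·32.2381]/1.12 = 55.8547. B = V − Δ·S = -52.4278.
The time-0 hedge costs 55.8547, which is the no-arbitrage price.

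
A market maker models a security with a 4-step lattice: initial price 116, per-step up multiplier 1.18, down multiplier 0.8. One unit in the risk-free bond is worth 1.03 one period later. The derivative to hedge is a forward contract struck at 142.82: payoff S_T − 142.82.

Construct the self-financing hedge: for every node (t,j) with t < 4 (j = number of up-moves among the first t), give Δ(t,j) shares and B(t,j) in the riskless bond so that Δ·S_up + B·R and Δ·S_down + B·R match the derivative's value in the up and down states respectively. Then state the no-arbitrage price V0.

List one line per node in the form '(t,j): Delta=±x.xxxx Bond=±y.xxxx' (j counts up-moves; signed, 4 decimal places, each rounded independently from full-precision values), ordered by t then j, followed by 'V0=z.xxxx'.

Risk-neutral probability p* = (R−d)/(u−d) = (1.03−0.8)/(1.18−0.8) = 0.6053.
Terminal values V(4,·): V(4,0)=-95.3064, V(4,1)=-72.7374, V(4,2)=-39.4482, V(4,3)=9.6534, V(4,4)=82.0782
(3,0): S=59.3920. Δ = (V_up−V_dn)/(S_up−S_dn) = (-72.7374−-95.3064)/(70.0826−47.5136) = 1.0000. V = [p*·-72.7374 + (1−p*)·-95.3064]/1.03 = -79.2682. B = V − Δ·S = -138.6602.
(3,1): S=87.6032. Δ = (V_up−V_dn)/(S_up−S_dn) = (-39.4482−-72.7374)/(103.3718−70.0826) = 1.0000. V = [p*·-39.4482 + (1−p*)·-72.7374]/1.03 = -51.0570. B = V − Δ·S = -138.6602.
(3,2): S=129.2147. Δ = (V_up−V_dn)/(S_up−S_dn) = (9.6534−-39.4482)/(152.4734−103.3718) = 1.0000. V = [p*·9.6534 + (1−p*)·-39.4482]/1.03 = -9.4455. B = V − Δ·S = -138.6602.
(3,3): S=190.5917. Δ = (V_up−V_dn)/(S_up−S_dn) = (82.0782−9.6534)/(224.8982−152.4734) = 1.0000. V = [p*·82.0782 + (1−p*)·9.6534]/1.03 = 51.9315. B = V − Δ·S = -138.6602.
(2,0): S=74.2400. Δ = (V_up−V_dn)/(S_up−S_dn) = (-51.0570−-79.2682)/(87.6032−59.3920) = 1.0000. V = [p*·-51.0570 + (1−p*)·-79.2682]/1.03 = -60.3815. B = V − Δ·S = -134.6215.
(2,1): S=109.5040. Δ = (V_up−V_dn)/(S_up−S_dn) = (-9.4455−-51.0570)/(129.2147−87.6032) = 1.0000. V = [p*·-9.4455 + (1−p*)·-51.0570]/1.03 = -25.1175. B = V − Δ·S = -134.6215.
(2,2): S=161.5184. Δ = (V_up−V_dn)/(S_up−S_dn) = (51.9315−-9.4455)/(190.5917−129.2147) = 1.0000. V = [p*·51.9315 + (1−p*)·-9.4455]/1.03 = 26.8969. B = V − Δ·S = -134.6215.
(1,0): S=92.8000. Δ = (V_up−V_dn)/(S_up−S_dn) = (-25.1175−-60.3815)/(109.5040−74.2400) = 1.0000. V = [p*·-25.1175 + (1−p*)·-60.3815]/1.03 = -37.9005. B = V − Δ·S = -130.7005.
(1,1): S=136.8800. Δ = (V_up−V_dn)/(S_up−S_dn) = (26.8969−-25.1175)/(161.5184−109.5040) = 1.0000. V = [p*·26.8969 + (1−p*)·-25.1175]/1.03 = 6.1795. B = V − Δ·S = -130.7005.
(0,0): S=116.0000. Δ = (V_up−V_dn)/(S_up−S_dn) = (6.1795−-37.9005)/(136.8800−92.8000) = 1.0000. V = [p*·6.1795 + (1−p*)·-37.9005]/1.03 = -10.8937. B = V − Δ·S = -126.8937.
Each (Δ,B) replicates both successor values, so the strategy is self-financing and V0 is arbitrage-free.

(0,0): Delta=1.0000 Bond=-126.8937
(1,0): Delta=1.0000 Bond=-130.7005
(1,1): Delta=1.0000 Bond=-130.7005
(2,0): Delta=1.0000 Bond=-134.6215
(2,1): Delta=1.0000 Bond=-134.6215
(2,2): Delta=1.0000 Bond=-134.6215
(3,0): Delta=1.0000 Bond=-138.6602
(3,1): Delta=1.0000 Bond=-138.6602
(3,2): Delta=1.0000 Bond=-138.6602
(3,3): Delta=1.0000 Bond=-138.6602
V0=-10.8937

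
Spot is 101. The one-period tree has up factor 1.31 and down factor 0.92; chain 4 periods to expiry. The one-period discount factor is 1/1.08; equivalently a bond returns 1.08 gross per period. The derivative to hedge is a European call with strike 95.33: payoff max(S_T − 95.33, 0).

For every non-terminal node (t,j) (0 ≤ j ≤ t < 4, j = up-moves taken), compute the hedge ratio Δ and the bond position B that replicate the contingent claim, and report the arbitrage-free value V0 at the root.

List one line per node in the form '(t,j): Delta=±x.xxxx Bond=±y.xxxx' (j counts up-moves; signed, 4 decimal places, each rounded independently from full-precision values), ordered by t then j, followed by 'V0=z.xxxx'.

(0,0): Delta=0.9050 Bond=-58.4360
(1,0): Delta=0.8110 Bond=-54.3699
(1,1): Delta=1.0000 Bond=-75.6760
(2,0): Delta=0.6237 Bond=-42.7121
(2,1): Delta=1.0000 Bond=-81.7301
(2,2): Delta=1.0000 Bond=-81.7301
(3,0): Delta=0.2510 Bond=-16.8147
(3,1): Delta=1.0000 Bond=-88.2685
(3,2): Delta=1.0000 Bond=-88.2685
(3,3): Delta=1.0000 Bond=-88.2685
V0=32.9723

No-arbitrage ⇒ martingale measure with p* = (R−d)/(u−d) = 0.4103.
Payoff layer (t=4): V(4,0)=0.0000, V(4,1)=7.6982, V(4,2)=51.3732, V(4,3)=113.5626, V(4,4)=202.1149
Node (3,0) S=78.6475: V=(p*·7.6982+(1−p*)·0.0000)/1.08=2.9243; Δ=(7.6982−0.0000)/(103.0282−72.3557)=0.2510; B=V−Δ·S=-16.8147
Node (3,1) S=111.9872: V=(p*·51.3732+(1−p*)·7.6982)/1.08=23.7187; Δ=(51.3732−7.6982)/(146.7032−103.0282)=1.0000; B=V−Δ·S=-88.2685
Node (3,2) S=159.4600: V=(p*·113.5626+(1−p*)·51.3732)/1.08=71.1915; Δ=(113.5626−51.3732)/(208.8926−146.7032)=1.0000; B=V−Δ·S=-88.2685
Node (3,3) S=227.0572: V=(p*·202.1149+(1−p*)·113.5626)/1.08=138.7887; Δ=(202.1149−113.5626)/(297.4449−208.8926)=1.0000; B=V−Δ·S=-88.2685
Node (2,0) S=85.4864: V=(p*·23.7187+(1−p*)·2.9243)/1.08=10.6068; Δ=(23.7187−2.9243)/(111.9872−78.6475)=0.6237; B=V−Δ·S=-42.7121
Node (2,1) S=121.7252: V=(p*·71.1915+(1−p*)·23.7187)/1.08=39.9951; Δ=(71.1915−23.7187)/(159.4600−111.9872)=1.0000; B=V−Δ·S=-81.7301
Node (2,2) S=173.3261: V=(p*·138.7887+(1−p*)·71.1915)/1.08=91.5960; Δ=(138.7887−71.1915)/(227.0572−159.4600)=1.0000; B=V−Δ·S=-81.7301
Node (1,0) S=92.9200: V=(p*·39.9951+(1−p*)·10.6068)/1.08=20.9847; Δ=(39.9951−10.6068)/(121.7252−85.4864)=0.8110; B=V−Δ·S=-54.3699
Node (1,1) S=132.3100: V=(p*·91.5960+(1−p*)·39.9951)/1.08=56.6340; Δ=(91.5960−39.9951)/(173.3261−121.7252)=1.0000; B=V−Δ·S=-75.6760
Node (0,0) S=101.0000: V=(p*·56.6340+(1−p*)·20.9847)/1.08=32.9723; Δ=(56.6340−20.9847)/(132.3100−92.9200)=0.9050; B=V−Δ·S=-58.4360
Root portfolio cost Δ·101+B reproduces V0=32.9723.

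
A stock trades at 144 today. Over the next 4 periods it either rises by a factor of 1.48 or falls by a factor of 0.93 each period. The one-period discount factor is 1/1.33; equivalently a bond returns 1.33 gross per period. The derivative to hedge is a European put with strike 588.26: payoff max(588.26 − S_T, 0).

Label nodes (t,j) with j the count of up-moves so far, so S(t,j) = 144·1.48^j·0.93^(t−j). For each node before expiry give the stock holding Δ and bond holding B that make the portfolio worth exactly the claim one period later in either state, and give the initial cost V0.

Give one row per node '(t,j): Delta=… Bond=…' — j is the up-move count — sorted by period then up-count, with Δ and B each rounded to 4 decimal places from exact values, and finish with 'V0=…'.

(0,0): Delta=-0.7881 Bond=166.6676
(1,0): Delta=-1.0000 Bond=250.0428
(1,1): Delta=-0.7382 Bond=211.0273
(2,0): Delta=-1.0000 Bond=332.5570
(2,1): Delta=-1.0000 Bond=332.5570
(2,2): Delta=-0.6765 Bond=261.2073
(3,0): Delta=-1.0000 Bond=442.3008
(3,1): Delta=-1.0000 Bond=442.3008
(3,2): Delta=-1.0000 Bond=442.3008
(3,3): Delta=-0.6003 Bond=311.8201
V0=53.1783

The replicating-portfolio and risk-neutral prices coincide; use p* = (1.33−0.93)/(1.48−0.93) = 0.7273 for the latter.
Terminal payoffs: V(4,0)=480.5405, V(4,1)=416.8354, V(4,2)=315.4553, V(4,3)=154.1192, V(4,4)=0.0000
  t=3,j=0: stock 115.8274 → up 171.4246 (V=416.8354), down 107.7195 (V=480.5405). Price 326.4733; hedge Δ=-1.0000, bond B=442.3008.
  t=3,j=1: stock 184.3275 → up 272.8047 (V=315.4553), down 171.4246 (V=416.8354). Price 257.9733; hedge Δ=-1.0000, bond B=442.3008.
  t=3,j=2: stock 293.3384 → up 434.1408 (V=154.1192), down 272.8047 (V=315.4553). Price 148.9624; hedge Δ=-1.0000, bond B=442.3008.
  t=3,j=3: stock 466.8180 → up 690.8907 (V=0.0000), down 434.1408 (V=154.1192). Price 31.6034; hedge Δ=-0.6003, bond B=311.8201.
  t=2,j=0: stock 124.5456 → up 184.3275 (V=257.9733), down 115.8274 (V=326.4733). Price 208.0114; hedge Δ=-1.0000, bond B=332.5570.
  t=2,j=1: stock 198.2016 → up 293.3384 (V=148.9624), down 184.3275 (V=257.9733). Price 134.3554; hedge Δ=-1.0000, bond B=332.5570.
  t=2,j=2: stock 315.4176 → up 466.8180 (V=31.6034), down 293.3384 (V=148.9624). Price 47.8274; hedge Δ=-0.6765, bond B=261.2073.
  t=1,j=0: stock 133.9200 → up 198.2016 (V=134.3554), down 124.5456 (V=208.0114). Price 116.1228; hedge Δ=-1.0000, bond B=250.0428.
  t=1,j=1: stock 213.1200 → up 315.4176 (V=47.8274), down 198.2016 (V=134.3554). Price 53.7037; hedge Δ=-0.7382, bond B=211.0273.
  t=0,j=0: stock 144.0000 → up 213.1200 (V=53.7037), down 133.9200 (V=116.1228). Price 53.1783; hedge Δ=-0.7881, bond B=166.6676.
The time-0 hedge costs 53.1783, which is the no-arbitrage price.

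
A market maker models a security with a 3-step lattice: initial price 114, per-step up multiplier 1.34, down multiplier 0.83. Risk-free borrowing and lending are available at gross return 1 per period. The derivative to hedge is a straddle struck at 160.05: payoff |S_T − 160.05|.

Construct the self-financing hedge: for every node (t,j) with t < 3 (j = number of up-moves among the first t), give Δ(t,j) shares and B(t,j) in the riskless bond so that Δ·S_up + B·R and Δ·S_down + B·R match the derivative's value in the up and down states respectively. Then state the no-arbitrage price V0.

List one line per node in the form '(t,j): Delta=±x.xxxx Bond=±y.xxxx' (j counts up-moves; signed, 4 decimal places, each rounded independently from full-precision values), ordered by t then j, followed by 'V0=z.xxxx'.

Since d<R<u, set p* = (R−d)/(u−d) = 0.3333; price each node as the discounted p*-expectation of its children.
Terminal values V(3,·): V(3,0)=94.8663, V(3,1)=54.8136, V(3,2)=9.8497, V(3,3)=114.2459
Node (2,0) S=78.5346: V=(p*·54.8136+(1−p*)·94.8663)/1=81.5154; Δ=(54.8136−94.8663)/(105.2364−65.1837)=-1.0000; B=V−Δ·S=160.0500
Node (2,1) S=126.7908: V=(p*·9.8497+(1−p*)·54.8136)/1=39.8256; Δ=(9.8497−54.8136)/(169.8997−105.2364)=-0.6954; B=V−Δ·S=127.9903
Node (2,2) S=204.6984: V=(p*·114.2459+(1−p*)·9.8497)/1=44.6484; Δ=(114.2459−9.8497)/(274.2959−169.8997)=1.0000; B=V−Δ·S=-160.0500
Node (1,0) S=94.6200: V=(p*·39.8256+(1−p*)·81.5154)/1=67.6188; Δ=(39.8256−81.5154)/(126.7908−78.5346)=-0.8639; B=V−Δ·S=149.3634
Node (1,1) S=152.7600: V=(p*·44.6484+(1−p*)·39.8256)/1=41.4332; Δ=(44.6484−39.8256)/(204.6984−126.7908)=0.0619; B=V−Δ·S=31.9769
Node (0,0) S=114.0000: V=(p*·41.4332+(1−p*)·67.6188)/1=58.8903; Δ=(41.4332−67.6188)/(152.7600−94.6200)=-0.4504; B=V−Δ·S=110.2346
Check: Δ(0,0)·S0 + B(0,0) = 58.8903 = V0.

(0,0): Delta=-0.4504 Bond=110.2346
(1,0): Delta=-0.8639 Bond=149.3634
(1,1): Delta=0.0619 Bond=31.9769
(2,0): Delta=-1.0000 Bond=160.0500
(2,1): Delta=-0.6954 Bond=127.9903
(2,2): Delta=1.0000 Bond=-160.0500
V0=58.8903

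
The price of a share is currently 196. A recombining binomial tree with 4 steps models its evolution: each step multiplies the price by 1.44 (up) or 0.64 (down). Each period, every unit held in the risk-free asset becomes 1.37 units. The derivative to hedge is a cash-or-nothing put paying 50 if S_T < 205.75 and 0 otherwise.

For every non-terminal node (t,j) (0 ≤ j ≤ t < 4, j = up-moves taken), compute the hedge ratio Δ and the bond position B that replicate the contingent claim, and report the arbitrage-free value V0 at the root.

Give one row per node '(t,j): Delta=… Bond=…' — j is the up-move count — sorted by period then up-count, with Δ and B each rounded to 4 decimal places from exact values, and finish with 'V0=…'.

Under the risk-neutral measure, an up-move has probability p* = (R−d)/(u−d) = 0.9125 and values discount at R = 1.37.
At expiry t=4: V(4,0)=50.0000, V(4,1)=50.0000, V(4,2)=50.0000, V(4,3)=0.0000, V(4,4)=0.0000
  t=3,j=0: stock 51.3802 → up 73.9875 (V=50.0000), down 32.8833 (V=50.0000). Price 36.4964; hedge Δ=0.0000, bond B=36.4964.
  t=3,j=1: stock 115.6055 → up 166.4719 (V=50.0000), down 73.9875 (V=50.0000). Price 36.4964; hedge Δ=0.0000, bond B=36.4964.
  t=3,j=2: stock 260.1124 → up 374.5618 (V=0.0000), down 166.4719 (V=50.0000). Price 3.1934; hedge Δ=-0.2403, bond B=65.6934.
  t=3,j=3: stock 585.2529 → up 842.7641 (V=0.0000), down 374.5618 (V=0.0000). Price 0.0000; hedge Δ=0.0000, bond B=0.0000.
  t=2,j=0: stock 80.2816 → up 115.6055 (V=36.4964), down 51.3802 (V=36.4964). Price 26.6397; hedge Δ=0.0000, bond B=26.6397.
  t=2,j=1: stock 180.6336 → up 260.1124 (V=3.1934), down 115.6055 (V=36.4964). Price 4.4580; hedge Δ=-0.2305, bond B=46.0866.
  t=2,j=2: stock 406.4256 → up 585.2529 (V=0.0000), down 260.1124 (V=3.1934). Price 0.2040; hedge Δ=-0.0098, bond B=4.1957.
  t=1,j=0: stock 125.4400 → up 180.6336 (V=4.4580), down 80.2816 (V=26.6397). Price 4.6707; hedge Δ=-0.2210, bond B=32.3978.
  t=1,j=1: stock 282.2400 → up 406.4256 (V=0.2040), down 180.6336 (V=4.4580). Price 0.4206; hedge Δ=-0.0188, bond B=5.7381.
  t=0,j=0: stock 196.0000 → up 282.2400 (V=0.4206), down 125.4400 (V=4.6707). Price 0.5784; hedge Δ=-0.0271, bond B=5.8911.
Check: Δ(0,0)·S0 + B(0,0) = 0.5784 = V0.

(0,0): Delta=-0.0271 Bond=5.8911
(1,0): Delta=-0.2210 Bond=32.3978
(1,1): Delta=-0.0188 Bond=5.7381
(2,0): Delta=0.0000 Bond=26.6397
(2,1): Delta=-0.2305 Bond=46.0866
(2,2): Delta=-0.0098 Bond=4.1957
(3,0): Delta=0.0000 Bond=36.4964
(3,1): Delta=0.0000 Bond=36.4964
(3,2): Delta=-0.2403 Bond=65.6934
(3,3): Delta=0.0000 Bond=0.0000
V0=0.5784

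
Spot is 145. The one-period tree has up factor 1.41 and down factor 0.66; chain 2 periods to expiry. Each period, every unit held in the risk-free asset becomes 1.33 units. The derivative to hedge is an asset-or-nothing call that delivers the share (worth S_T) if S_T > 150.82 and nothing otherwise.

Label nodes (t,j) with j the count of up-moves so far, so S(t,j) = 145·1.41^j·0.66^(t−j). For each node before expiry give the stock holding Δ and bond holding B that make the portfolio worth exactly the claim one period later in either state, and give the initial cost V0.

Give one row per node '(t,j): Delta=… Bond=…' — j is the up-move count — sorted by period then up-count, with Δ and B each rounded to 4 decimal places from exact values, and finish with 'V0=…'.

Under the risk-neutral measure, an up-move has probability p* = (R−d)/(u−d) = 0.8933 and values discount at R = 1.33.
Terminal values V(2,·): V(2,0)=0.0000, V(2,1)=0.0000, V(2,2)=288.2745
  t=1,j=0: stock 95.7000 → up 134.9370 (V=0.0000), down 63.1620 (V=0.0000). Price 0.0000; hedge Δ=0.0000, bond B=0.0000.
  t=1,j=1: stock 204.4500 → up 288.2745 (V=288.2745), down 134.9370 (V=0.0000). Price 193.6280; hedge Δ=1.8800, bond B=-190.7380.
  t=0,j=0: stock 145.0000 → up 204.4500 (V=193.6280), down 95.7000 (V=0.0000). Price 130.0559; hedge Δ=1.7805, bond B=-128.1148.
Self-financing check: at every node Δ·S+B equals the discounted successor values.

(0,0): Delta=1.7805 Bond=-128.1148
(1,0): Delta=0.0000 Bond=0.0000
(1,1): Delta=1.8800 Bond=-190.7380
V0=130.0559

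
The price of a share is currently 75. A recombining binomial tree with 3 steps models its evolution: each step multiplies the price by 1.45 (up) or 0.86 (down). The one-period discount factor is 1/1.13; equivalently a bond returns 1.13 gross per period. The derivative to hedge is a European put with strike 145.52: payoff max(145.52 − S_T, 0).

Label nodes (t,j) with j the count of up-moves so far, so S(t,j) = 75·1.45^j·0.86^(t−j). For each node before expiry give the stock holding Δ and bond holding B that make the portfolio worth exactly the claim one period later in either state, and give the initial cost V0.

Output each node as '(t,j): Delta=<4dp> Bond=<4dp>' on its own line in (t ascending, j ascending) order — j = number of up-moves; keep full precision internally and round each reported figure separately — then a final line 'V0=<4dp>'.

(0,0): Delta=-0.6919 Bond=83.2663
(1,0): Delta=-1.0000 Bond=113.9635
(1,1): Delta=-0.4753 Bond=70.5382
(2,0): Delta=-1.0000 Bond=128.7788
(2,1): Delta=-1.0000 Bond=128.7788
(2,2): Delta=-0.1065 Bond=21.5505
V0=31.3740

Risk-neutral probability p* = (R−d)/(u−d) = (1.13−0.86)/(1.45−0.86) = 0.4576.
Terminal payoffs: V(3,0)=97.8158, V(3,1)=65.0885, V(3,2)=9.9088, V(3,3)=0.0000
  t=2,j=0: stock 55.4700 → up 80.4315 (V=65.0885), down 47.7042 (V=97.8158). Price 73.3088; hedge Δ=-1.0000, bond B=128.7788.
  t=2,j=1: stock 93.5250 → up 135.6112 (V=9.9088), down 80.4315 (V=65.0885). Price 35.2538; hedge Δ=-1.0000, bond B=128.7788.
  t=2,j=2: stock 157.6875 → up 228.6469 (V=0.0000), down 135.6112 (V=9.9088). Price 4.7560; hedge Δ=-0.1065, bond B=21.5505.
  t=1,j=0: stock 64.5000 → up 93.5250 (V=35.2538), down 55.4700 (V=73.3088). Price 49.4635; hedge Δ=-1.0000, bond B=113.9635.
  t=1,j=1: stock 108.7500 → up 157.6875 (V=4.7560), down 93.5250 (V=35.2538). Price 18.8470; hedge Δ=-0.4753, bond B=70.5382.
  t=0,j=0: stock 75.0000 → up 108.7500 (V=18.8470), down 64.5000 (V=49.4635). Price 31.3740; hedge Δ=-0.6919, bond B=83.2663.
Check: Δ(0,0)·S0 + B(0,0) = 31.3740 = V0.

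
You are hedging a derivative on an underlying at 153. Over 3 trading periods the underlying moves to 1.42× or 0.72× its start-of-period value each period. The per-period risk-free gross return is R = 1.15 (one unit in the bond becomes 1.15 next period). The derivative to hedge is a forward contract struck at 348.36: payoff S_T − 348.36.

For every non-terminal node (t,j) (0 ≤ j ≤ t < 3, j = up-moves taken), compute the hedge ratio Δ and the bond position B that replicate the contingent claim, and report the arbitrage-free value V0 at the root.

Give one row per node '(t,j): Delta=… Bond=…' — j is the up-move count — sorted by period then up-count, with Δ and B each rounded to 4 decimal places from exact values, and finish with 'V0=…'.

(0,0): Delta=1.0000 Bond=-229.0524
(1,0): Delta=1.0000 Bond=-263.4102
(1,1): Delta=1.0000 Bond=-263.4102
(2,0): Delta=1.0000 Bond=-302.9217
(2,1): Delta=1.0000 Bond=-302.9217
(2,2): Delta=1.0000 Bond=-302.9217
V0=-76.0524

Since d<R<u, set p* = (R−d)/(u−d) = 0.6143; price each node as the discounted p*-expectation of its children.
Payoff layer (t=3): V(3,0)=-291.2531, V(3,1)=-235.7324, V(3,2)=-126.2334, V(3,3)=89.7231
  t=2,j=0: stock 79.3152 → up 112.6276 (V=-235.7324), down 57.1069 (V=-291.2531). Price -223.6065; hedge Δ=1.0000, bond B=-302.9217.
  t=2,j=1: stock 156.4272 → up 222.1266 (V=-126.2334), down 112.6276 (V=-235.7324). Price -146.4945; hedge Δ=1.0000, bond B=-302.9217.
  t=2,j=2: stock 308.5092 → up 438.0831 (V=89.7231), down 222.1266 (V=-126.2334). Price 5.5875; hedge Δ=1.0000, bond B=-302.9217.
  t=1,j=0: stock 110.1600 → up 156.4272 (V=-146.4945), down 79.3152 (V=-223.6065). Price -153.2502; hedge Δ=1.0000, bond B=-263.4102.
  t=1,j=1: stock 217.2600 → up 308.5092 (V=5.5875), down 156.4272 (V=-146.4945). Price -46.1502; hedge Δ=1.0000, bond B=-263.4102.
  t=0,j=0: stock 153.0000 → up 217.2600 (V=-46.1502), down 110.1600 (V=-153.2502). Price -76.0524; hedge Δ=1.0000, bond B=-229.0524.
The time-0 hedge costs -76.0524, which is the no-arbitrage price.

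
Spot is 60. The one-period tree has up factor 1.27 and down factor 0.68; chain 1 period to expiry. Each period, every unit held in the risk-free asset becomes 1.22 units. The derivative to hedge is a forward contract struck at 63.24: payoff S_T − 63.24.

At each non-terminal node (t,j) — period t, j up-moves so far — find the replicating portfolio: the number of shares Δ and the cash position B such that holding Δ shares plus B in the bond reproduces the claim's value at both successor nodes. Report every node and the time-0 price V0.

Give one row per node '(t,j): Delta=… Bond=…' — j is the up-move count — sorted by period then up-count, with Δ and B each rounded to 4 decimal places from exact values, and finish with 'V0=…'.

(0,0): Delta=1.0000 Bond=-51.8361
V0=8.1639

No-arbitrage ⇒ martingale measure with p* = (R−d)/(u−d) = 0.9153.
Terminal values V(1,·): V(1,0)=-22.4400, V(1,1)=12.9600
Node (0,0) S=60.0000: V=(p*·12.9600+(1−p*)·-22.4400)/1.22=8.1639; Δ=(12.9600−-22.4400)/(76.2000−40.8000)=1.0000; B=V−Δ·S=-51.8361
Check: Δ(0,0)·S0 + B(0,0) = 8.1639 = V0.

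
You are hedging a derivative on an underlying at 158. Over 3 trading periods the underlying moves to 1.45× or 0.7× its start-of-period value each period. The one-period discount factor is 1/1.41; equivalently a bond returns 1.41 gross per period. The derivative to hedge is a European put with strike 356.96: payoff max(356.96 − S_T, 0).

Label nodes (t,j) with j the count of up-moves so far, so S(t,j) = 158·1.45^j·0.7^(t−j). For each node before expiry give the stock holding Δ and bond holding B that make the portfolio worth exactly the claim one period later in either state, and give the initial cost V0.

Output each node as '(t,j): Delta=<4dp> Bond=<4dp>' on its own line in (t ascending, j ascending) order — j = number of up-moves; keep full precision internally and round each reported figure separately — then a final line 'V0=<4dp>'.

(0,0): Delta=-0.5256 Bond=90.1241
(1,0): Delta=-1.0000 Bond=179.5483
(1,1): Delta=-0.5127 Bond=124.1188
(2,0): Delta=-1.0000 Bond=253.1631
(2,1): Delta=-1.0000 Bond=253.1631
(2,2): Delta=-0.4994 Bond=170.6043
V0=7.0860

Risk-neutral probability p* = (R−d)/(u−d) = (1.41−0.7)/(1.45−0.7) = 0.9467.
Terminal values V(3,·): V(3,0)=302.7660, V(3,1)=244.7010, V(3,2)=124.4235, V(3,3)=0.0000
Node (2,0) S=77.4200: V=(p*·244.7010+(1−p*)·302.7660)/1.41=175.7431; Δ=(244.7010−302.7660)/(112.2590−54.1940)=-1.0000; B=V−Δ·S=253.1631
Node (2,1) S=160.3700: V=(p*·124.4235+(1−p*)·244.7010)/1.41=92.7931; Δ=(124.4235−244.7010)/(232.5365−112.2590)=-1.0000; B=V−Δ·S=253.1631
Node (2,2) S=332.1950: V=(p*·0.0000+(1−p*)·124.4235)/1.41=4.7063; Δ=(0.0000−124.4235)/(481.6827−232.5365)=-0.4994; B=V−Δ·S=170.6043
Node (1,0) S=110.6000: V=(p*·92.7931+(1−p*)·175.7431)/1.41=68.9483; Δ=(92.7931−175.7431)/(160.3700−77.4200)=-1.0000; B=V−Δ·S=179.5483
Node (1,1) S=229.1000: V=(p*·4.7063+(1−p*)·92.7931)/1.41=6.6697; Δ=(4.7063−92.7931)/(332.1950−160.3700)=-0.5127; B=V−Δ·S=124.1188
Node (0,0) S=158.0000: V=(p*·6.6697+(1−p*)·68.9483)/1.41=7.0860; Δ=(6.6697−68.9483)/(229.1000−110.6000)=-0.5256; B=V−Δ·S=90.1241
Check: Δ(0,0)·S0 + B(0,0) = 7.0860 = V0.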